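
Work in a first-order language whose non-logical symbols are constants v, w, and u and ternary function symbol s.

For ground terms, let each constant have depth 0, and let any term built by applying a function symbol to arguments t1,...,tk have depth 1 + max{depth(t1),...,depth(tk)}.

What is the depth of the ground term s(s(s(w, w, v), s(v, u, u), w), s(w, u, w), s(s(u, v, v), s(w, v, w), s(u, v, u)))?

depth(s(w, w, v)) = 1 + max(0, 0, 0) = 1
depth(s(v, u, u)) = 1 + max(0, 0, 0) = 1
depth(s(s(w, w, v), s(v, u, u), w)) = 1 + max(1, 1, 0) = 2
depth(s(w, u, w)) = 1 + max(0, 0, 0) = 1
depth(s(u, v, v)) = 1 + max(0, 0, 0) = 1
depth(s(w, v, w)) = 1 + max(0, 0, 0) = 1
depth(s(u, v, u)) = 1 + max(0, 0, 0) = 1
depth(s(s(u, v, v), s(w, v, w), s(u, v, u))) = 1 + max(1, 1, 1) = 2
depth(s(s(s(w, w, v), s(v, u, u), w), s(w, u, w), s(s(u, v, v), s(w, v, w), s(u, v, u)))) = 1 + max(2, 1, 2) = 3

3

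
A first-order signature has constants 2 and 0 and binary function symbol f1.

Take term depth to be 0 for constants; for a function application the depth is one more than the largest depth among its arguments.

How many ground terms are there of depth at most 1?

Let N_k count ground terms of depth at most k. Each non-constant term of depth ≤ k is some function symbol applied to depth-≤(k−1) arguments, giving N_k = 2 + N_{k-1}^2.
N_0 = 2
N_1 = 2 + 2^2 = 6
Explicitly: 2, 0, f1(2, 2), f1(2, 0), f1(0, 2), f1(0, 0).

6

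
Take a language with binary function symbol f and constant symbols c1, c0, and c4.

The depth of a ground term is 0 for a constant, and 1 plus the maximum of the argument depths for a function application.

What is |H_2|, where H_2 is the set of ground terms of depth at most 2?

147

Let N_k count ground terms of depth at most k. Each non-constant term of depth ≤ k is some function symbol applied to depth-≤(k−1) arguments, giving N_k = 3 + N_{k-1}^2.
N_0 = 3
N_1 = 3 + 3^2 = 12
N_2 = 3 + 12^2 = 147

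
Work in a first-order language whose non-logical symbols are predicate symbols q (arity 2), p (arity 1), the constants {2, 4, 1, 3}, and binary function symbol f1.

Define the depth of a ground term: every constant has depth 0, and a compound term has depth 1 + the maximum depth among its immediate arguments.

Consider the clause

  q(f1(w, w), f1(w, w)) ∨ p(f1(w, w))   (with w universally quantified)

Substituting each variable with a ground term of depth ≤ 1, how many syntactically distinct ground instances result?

20

Ground terms of depth ≤ 1:
  Count level by level. With function symbols f1/2, the terms of depth ≤ k are the 4 constants together with each function applied to depth-≤(k−1) tuples, so N_k = 4 + N_{k-1}^2.
  N_0 = 4
  N_1 = 4 + 4^2 = 20
So there are 20 ground terms available for substitution.
The body mentions the single quantified variable w; since ground terms form a free algebra, no two substitutions collapse to the same formula.
Number of ground instances = 20.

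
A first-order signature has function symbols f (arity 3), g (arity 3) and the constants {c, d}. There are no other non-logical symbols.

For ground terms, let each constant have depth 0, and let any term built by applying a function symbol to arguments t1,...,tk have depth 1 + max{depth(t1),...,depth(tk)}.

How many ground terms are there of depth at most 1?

18

Let N_k count ground terms of depth at most k. Each non-constant term of depth ≤ k is some function symbol applied to depth-≤(k−1) arguments, giving N_k = 2 + N_{k-1}^3 + N_{k-1}^3.
N_0 = 2
N_1 = 2 + 2^3 + 2^3 = 18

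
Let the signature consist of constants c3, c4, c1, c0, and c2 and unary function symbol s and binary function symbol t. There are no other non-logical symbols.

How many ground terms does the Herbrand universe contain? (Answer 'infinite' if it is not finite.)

The signature has at least one function symbol (s, arity 1) and at least one constant (c3).
Iterating s gives infinitely many distinct ground terms: c3, s(c3), s(s(c3)), ...
So the Herbrand universe is infinite.

infinite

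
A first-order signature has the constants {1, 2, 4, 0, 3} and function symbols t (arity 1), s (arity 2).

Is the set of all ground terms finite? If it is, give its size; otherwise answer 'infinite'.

infinite

The signature has at least one function symbol (t, arity 1) and at least one constant (1).
Iterating t gives infinitely many distinct ground terms: 1, t(1), t(t(1)), ...
So the Herbrand universe is infinite.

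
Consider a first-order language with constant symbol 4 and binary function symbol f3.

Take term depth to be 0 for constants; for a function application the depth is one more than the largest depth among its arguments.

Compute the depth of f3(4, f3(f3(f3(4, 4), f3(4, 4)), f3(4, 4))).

depth(f3(4, 4)) = 1 + max(0, 0) = 1
depth(f3(f3(4, 4), f3(4, 4))) = 1 + max(1, 1) = 2
depth(f3(f3(f3(4, 4), f3(4, 4)), f3(4, 4))) = 1 + max(2, 1) = 3
depth(f3(4, f3(f3(f3(4, 4), f3(4, 4)), f3(4, 4)))) = 1 + max(0, 3) = 4

4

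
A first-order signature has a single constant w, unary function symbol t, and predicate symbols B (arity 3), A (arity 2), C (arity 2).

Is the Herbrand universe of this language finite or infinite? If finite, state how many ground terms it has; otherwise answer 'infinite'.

infinite

The signature has at least one function symbol (t, arity 1) and at least one constant (w).
Iterating t gives infinitely many distinct ground terms: w, t(w), t(t(w)), ...
So the Herbrand universe is infinite.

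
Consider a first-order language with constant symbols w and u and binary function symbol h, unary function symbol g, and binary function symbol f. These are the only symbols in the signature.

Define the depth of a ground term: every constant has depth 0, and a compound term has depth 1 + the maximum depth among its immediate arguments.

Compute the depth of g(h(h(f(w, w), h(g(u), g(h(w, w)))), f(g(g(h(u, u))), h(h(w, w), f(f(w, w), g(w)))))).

depth(f(w, w)) = 1 + max(0, 0) = 1
depth(g(u)) = 1 + depth(u) = 1 + 0 = 1
depth(h(w, w)) = 1 + max(0, 0) = 1
depth(g(h(w, w))) = 1 + depth(h(w, w)) = 1 + 1 = 2
depth(h(g(u), g(h(w, w)))) = 1 + max(1, 2) = 3
depth(h(f(w, w), h(g(u), g(h(w, w))))) = 1 + max(1, 3) = 4
depth(h(u, u)) = 1 + max(0, 0) = 1
depth(g(h(u, u))) = 1 + depth(h(u, u)) = 1 + 1 = 2
depth(g(g(h(u, u)))) = 1 + depth(g(h(u, u))) = 1 + 2 = 3
depth(g(w)) = 1 + depth(w) = 1 + 0 = 1
depth(f(f(w, w), g(w))) = 1 + max(1, 1) = 2
depth(h(h(w, w), f(f(w, w), g(w)))) = 1 + max(1, 2) = 3
depth(f(g(g(h(u, u))), h(h(w, w), f(f(w, w), g(w))))) = 1 + max(3, 3) = 4
depth(h(h(f(w, w), h(g(u), g(h(w, w)))), f(g(g(h(u, u))), h(h(w, w), f(f(w, w), g(w)))))) = 1 + max(4, 4) = 5
depth(g(h(h(f(w, w), h(g(u), g(h(w, w)))), f(g(g(h(u, u))), h(h(w, w), f(f(w, w), g(w))))))) = 1 + depth(h(h(f(w, w), h(g(u), g(h(w, w)))), f(g(g(h(u, u))), h(h(w, w), f(f(w, w), g(w)))))) = 1 + 5 = 6

6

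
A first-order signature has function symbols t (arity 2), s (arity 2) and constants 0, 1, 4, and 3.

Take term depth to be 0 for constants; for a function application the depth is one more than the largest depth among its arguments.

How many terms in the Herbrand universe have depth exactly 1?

32

Write N_k for the number of ground terms of depth ≤ k. A term of depth ≤ k is either a constant or a function symbol applied to arguments of depth ≤ k−1, so N_k = 4 + N_{k-1}^2 + N_{k-1}^2.
N_0 = 4
N_1 = 4 + 4^2 + 4^2 = 36
Terms of depth exactly 1: N_1 − N_0 = 36 − 4 = 32.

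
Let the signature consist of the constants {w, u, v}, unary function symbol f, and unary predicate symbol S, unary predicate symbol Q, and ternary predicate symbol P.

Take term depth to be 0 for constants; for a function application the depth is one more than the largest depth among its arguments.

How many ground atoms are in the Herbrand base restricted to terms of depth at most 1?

228

First count ground terms of depth ≤ 1.
Let N_k count ground terms of depth at most k. Each non-constant term of depth ≤ k is some function symbol applied to depth-≤(k−1) arguments, giving N_k = 3 + N_{k-1}.
N_0 = 3
N_1 = 3 + 3 = 6
Explicitly: w, u, v, f(w), f(u), f(v).
So |H| = 6.
Ground atoms are formed by filling each argument slot of a predicate with a term from H, so an r-ary predicate gives |H|^r atoms:
  S: 6;  Q: 6;  P: 6^3 = 216
Total ground atoms: 6 + 6 + 216 = 228.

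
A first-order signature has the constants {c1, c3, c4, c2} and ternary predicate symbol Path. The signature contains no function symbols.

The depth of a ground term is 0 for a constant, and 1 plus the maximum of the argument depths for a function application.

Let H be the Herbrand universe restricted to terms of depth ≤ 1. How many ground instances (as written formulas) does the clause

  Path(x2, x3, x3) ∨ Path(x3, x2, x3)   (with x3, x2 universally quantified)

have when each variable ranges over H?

Ground terms of depth ≤ 1:
  With no function symbols every ground term is a constant, so there are exactly 4 ground terms at every depth bound.
  N_0 = 4
  N_1 = 4
  Explicitly: c1, c3, c4, c2.
So there are 4 ground terms available for substitution.
The clause has 2 distinct variables (x3, x2), each appearing in the body. In the free term algebra distinct substitutions yield syntactically distinct ground instances.
Number of ground instances = 4^2 = 16.

16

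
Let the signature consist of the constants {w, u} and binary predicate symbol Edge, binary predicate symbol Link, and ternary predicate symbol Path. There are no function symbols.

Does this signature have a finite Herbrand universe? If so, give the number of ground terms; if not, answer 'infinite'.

There are no function symbols, so every ground term is one of the 2 constants.
The Herbrand universe is {w, u}, which is finite with 2 elements.

2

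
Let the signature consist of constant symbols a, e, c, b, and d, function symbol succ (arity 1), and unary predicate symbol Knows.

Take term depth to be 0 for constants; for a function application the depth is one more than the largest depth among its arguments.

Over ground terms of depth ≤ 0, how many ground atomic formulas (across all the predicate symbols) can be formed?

5

First count ground terms of depth ≤ 0.
Let N_k count ground terms of depth at most k. Each non-constant term of depth ≤ k is some function symbol applied to depth-≤(k−1) arguments, giving N_k = 5 + N_{k-1}.
N_0 = 5
So |H| = 5.
Each predicate of arity r yields |H|^r ground atoms (one per choice of an r-tuple from H):
  Knows: 5
Total ground atoms: 5.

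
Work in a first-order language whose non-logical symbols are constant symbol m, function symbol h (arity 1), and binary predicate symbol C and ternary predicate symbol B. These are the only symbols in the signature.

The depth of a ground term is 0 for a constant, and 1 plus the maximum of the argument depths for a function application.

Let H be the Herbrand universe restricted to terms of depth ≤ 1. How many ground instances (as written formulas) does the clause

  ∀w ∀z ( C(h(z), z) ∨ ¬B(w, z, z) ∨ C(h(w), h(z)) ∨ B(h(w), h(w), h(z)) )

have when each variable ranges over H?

4

Ground terms of depth ≤ 1:
  Let N_k count ground terms of depth at most k. Each non-constant term of depth ≤ k is some function symbol applied to depth-≤(k−1) arguments, giving N_k = 1 + N_{k-1}.
  N_0 = 1
  N_1 = 1 + 1 = 2
  Explicitly: m, h(m).
So there are 2 ground terms available for substitution.
The clause has 2 distinct variables (w, z), each appearing in the body. In the free term algebra distinct substitutions yield syntactically distinct ground instances.
Number of ground instances = 2^2 = 4.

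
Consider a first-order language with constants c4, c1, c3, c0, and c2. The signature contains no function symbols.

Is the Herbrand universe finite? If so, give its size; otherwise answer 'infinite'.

5

There are no function symbols, so every ground term is one of the 5 constants.
The Herbrand universe is {c4, c1, c3, c0, c2}, which is finite with 5 elements.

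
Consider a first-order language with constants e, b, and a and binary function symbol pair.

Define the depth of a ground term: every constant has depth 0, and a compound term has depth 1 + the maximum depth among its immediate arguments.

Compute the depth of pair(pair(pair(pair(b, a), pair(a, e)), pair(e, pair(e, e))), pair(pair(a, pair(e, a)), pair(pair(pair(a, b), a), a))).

depth(pair(b, a)) = 1 + max(0, 0) = 1
depth(pair(a, e)) = 1 + max(0, 0) = 1
depth(pair(pair(b, a), pair(a, e))) = 1 + max(1, 1) = 2
depth(pair(e, e)) = 1 + max(0, 0) = 1
depth(pair(e, pair(e, e))) = 1 + max(0, 1) = 2
depth(pair(pair(pair(b, a), pair(a, e)), pair(e, pair(e, e)))) = 1 + max(2, 2) = 3
depth(pair(e, a)) = 1 + max(0, 0) = 1
depth(pair(a, pair(e, a))) = 1 + max(0, 1) = 2
depth(pair(a, b)) = 1 + max(0, 0) = 1
depth(pair(pair(a, b), a)) = 1 + max(1, 0) = 2
depth(pair(pair(pair(a, b), a), a)) = 1 + max(2, 0) = 3
depth(pair(pair(a, pair(e, a)), pair(pair(pair(a, b), a), a))) = 1 + max(2, 3) = 4
depth(pair(pair(pair(pair(b, a), pair(a, e)), pair(e, pair(e, e))), pair(pair(a, pair(e, a)), pair(pair(pair(a, b), a), a)))) = 1 + max(3, 4) = 5

5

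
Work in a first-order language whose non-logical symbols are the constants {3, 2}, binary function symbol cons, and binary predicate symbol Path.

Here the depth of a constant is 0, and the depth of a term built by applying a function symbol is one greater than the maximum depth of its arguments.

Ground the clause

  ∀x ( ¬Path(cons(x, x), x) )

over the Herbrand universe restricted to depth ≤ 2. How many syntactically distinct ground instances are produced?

Ground terms of depth ≤ 2:
  Let N_k count ground terms of depth at most k. Each non-constant term of depth ≤ k is some function symbol applied to depth-≤(k−1) arguments, giving N_k = 2 + N_{k-1}^2.
  N_0 = 2
  N_1 = 2 + 2^2 = 6
  N_2 = 2 + 6^2 = 38
So there are 38 ground terms available for substitution.
The body mentions the single quantified variable x; since ground terms form a free algebra, no two substitutions collapse to the same formula.
Number of ground instances = 38.

38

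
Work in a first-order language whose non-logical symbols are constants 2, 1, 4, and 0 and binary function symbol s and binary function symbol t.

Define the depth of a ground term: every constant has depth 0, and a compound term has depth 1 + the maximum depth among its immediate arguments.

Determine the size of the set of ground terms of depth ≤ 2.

2596

Let N_k count ground terms of depth at most k. Each non-constant term of depth ≤ k is some function symbol applied to depth-≤(k−1) arguments, giving N_k = 4 + N_{k-1}^2 + N_{k-1}^2.
N_0 = 4
N_1 = 4 + 4^2 + 4^2 = 36
N_2 = 4 + 36^2 + 36^2 = 2596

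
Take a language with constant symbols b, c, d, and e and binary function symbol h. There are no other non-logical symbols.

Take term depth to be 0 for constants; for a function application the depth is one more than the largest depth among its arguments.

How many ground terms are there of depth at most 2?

Let N_k count ground terms of depth at most k. Each non-constant term of depth ≤ k is some function symbol applied to depth-≤(k−1) arguments, giving N_k = 4 + N_{k-1}^2.
N_0 = 4
N_1 = 4 + 4^2 = 20
N_2 = 4 + 20^2 = 404

404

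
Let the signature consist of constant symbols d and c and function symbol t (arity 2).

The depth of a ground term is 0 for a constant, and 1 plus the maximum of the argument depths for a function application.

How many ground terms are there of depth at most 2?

Write N_k for the number of ground terms of depth ≤ k. A term of depth ≤ k is either a constant or a function symbol applied to arguments of depth ≤ k−1, so N_k = 2 + N_{k-1}^2.
N_0 = 2
N_1 = 2 + 2^2 = 6
N_2 = 2 + 6^2 = 38

38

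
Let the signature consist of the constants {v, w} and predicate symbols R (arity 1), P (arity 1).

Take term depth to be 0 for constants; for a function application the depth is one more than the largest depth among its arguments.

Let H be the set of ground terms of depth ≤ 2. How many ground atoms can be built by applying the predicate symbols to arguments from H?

First count ground terms of depth ≤ 2.
With no function symbols every ground term is a constant, so there are exactly 2 ground terms at every depth bound.
N_0 = 2
N_1 = 2
N_2 = 2
Explicitly: v, w.
So |H| = 2.
Each predicate of arity r yields |H|^r ground atoms (one per choice of an r-tuple from H):
  R: 2;  P: 2
Total ground atoms: 2 + 2 = 4.

4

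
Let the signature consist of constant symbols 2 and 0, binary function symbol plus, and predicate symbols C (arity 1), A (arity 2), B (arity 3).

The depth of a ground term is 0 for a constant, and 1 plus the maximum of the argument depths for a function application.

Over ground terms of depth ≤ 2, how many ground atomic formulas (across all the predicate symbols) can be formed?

First count ground terms of depth ≤ 2.
Count level by level. With function symbols plus/2, the terms of depth ≤ k are the 2 constants together with each function applied to depth-≤(k−1) tuples, so N_k = 2 + N_{k-1}^2.
N_0 = 2
N_1 = 2 + 2^2 = 6
N_2 = 2 + 6^2 = 38
So |H| = 38.
For each predicate symbol, the number of ground atoms is |H| raised to its arity; summing:
  C: 38;  A: 38^2 = 1444;  B: 38^3 = 54872
Total ground atoms: 38 + 1444 + 54872 = 56354.

56354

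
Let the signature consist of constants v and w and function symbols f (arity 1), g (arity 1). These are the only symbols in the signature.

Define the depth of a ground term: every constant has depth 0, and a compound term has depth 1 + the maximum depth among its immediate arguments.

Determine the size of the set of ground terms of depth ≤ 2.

14

If N_k denotes the number of depth-≤k ground terms, the 2 constants give N_0 = 2, and each function symbol of arity r contributes N_{k-1}^r new terms at level k: N_k = 2 + N_{k-1} + N_{k-1}.
N_0 = 2
N_1 = 2 + 2 + 2 = 6
N_2 = 2 + 6 + 6 = 14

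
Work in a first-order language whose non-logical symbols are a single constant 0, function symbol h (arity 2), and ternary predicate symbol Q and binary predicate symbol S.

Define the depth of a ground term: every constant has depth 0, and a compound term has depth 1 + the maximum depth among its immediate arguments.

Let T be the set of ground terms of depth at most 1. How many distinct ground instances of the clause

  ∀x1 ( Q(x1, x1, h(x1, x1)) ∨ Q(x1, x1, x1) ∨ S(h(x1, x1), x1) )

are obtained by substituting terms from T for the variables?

2

Ground terms of depth ≤ 1:
  Write N_k for the number of ground terms of depth ≤ k. A term of depth ≤ k is either a constant or a function symbol applied to arguments of depth ≤ k−1, so N_k = 1 + N_{k-1}^2.
  N_0 = 1
  N_1 = 1 + 1^2 = 2
  Explicitly: 0, h(0, 0).
So there are 2 ground terms available for substitution.
The clause has 1 distinct variable (x1), which appears in the body. In the free term algebra distinct substitutions yield syntactically distinct ground instances.
Number of ground instances = 2.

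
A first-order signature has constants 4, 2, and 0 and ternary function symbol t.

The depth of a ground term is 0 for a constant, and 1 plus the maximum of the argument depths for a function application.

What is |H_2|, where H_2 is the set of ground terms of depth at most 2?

27003

Let N_k = |{terms of depth ≤ k}|. Then N_0 = 3 and N_k = 3 + N_{k-1}^3 for k ≥ 1 (one summand per function symbol, arity giving the exponent).
N_0 = 3
N_1 = 3 + 3^3 = 30
N_2 = 3 + 30^3 = 27003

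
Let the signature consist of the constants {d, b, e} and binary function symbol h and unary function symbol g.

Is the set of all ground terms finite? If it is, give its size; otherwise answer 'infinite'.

The signature has at least one function symbol (h, arity 2) and at least one constant (d).
Iterating h gives infinitely many distinct ground terms: d, h(d, d), h(h(d, d), h(d, d)), ...
So the Herbrand universe is infinite.

infinite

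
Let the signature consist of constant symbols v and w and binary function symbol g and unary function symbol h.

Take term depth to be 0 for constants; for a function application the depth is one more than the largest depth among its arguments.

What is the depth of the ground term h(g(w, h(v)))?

3

depth(h(v)) = 1 + depth(v) = 1 + 0 = 1
depth(g(w, h(v))) = 1 + max(0, 1) = 2
depth(h(g(w, h(v)))) = 1 + depth(g(w, h(v))) = 1 + 2 = 3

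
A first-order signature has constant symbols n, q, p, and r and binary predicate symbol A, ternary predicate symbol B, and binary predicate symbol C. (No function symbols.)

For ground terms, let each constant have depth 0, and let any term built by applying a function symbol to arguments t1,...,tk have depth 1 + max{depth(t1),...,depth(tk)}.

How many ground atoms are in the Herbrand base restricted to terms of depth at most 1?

96

First count ground terms of depth ≤ 1.
With no function symbols every ground term is a constant, so there are exactly 4 ground terms at every depth bound.
N_0 = 4
N_1 = 4
Explicitly: n, q, p, r.
So |H| = 4.
A ground atom is a predicate applied to a tuple of terms from H, so the count is the sum over predicates of |H|^arity:
  A: 4^2 = 16;  B: 4^3 = 64;  C: 4^2 = 16
Total ground atoms: 16 + 64 + 16 = 96.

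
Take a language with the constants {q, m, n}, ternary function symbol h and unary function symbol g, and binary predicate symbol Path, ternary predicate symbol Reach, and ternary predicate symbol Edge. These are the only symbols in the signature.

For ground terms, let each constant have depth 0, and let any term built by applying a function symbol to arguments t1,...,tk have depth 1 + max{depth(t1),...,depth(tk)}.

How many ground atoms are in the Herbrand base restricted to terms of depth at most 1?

First count ground terms of depth ≤ 1.
Let N_k = |{terms of depth ≤ k}|. Then N_0 = 3 and N_k = 3 + N_{k-1}^3 + N_{k-1} for k ≥ 1 (one summand per function symbol, arity giving the exponent).
N_0 = 3
N_1 = 3 + 3^3 + 3 = 33
So |H| = 33.
For each predicate symbol, the number of ground atoms is |H| raised to its arity; summing:
  Path: 33^2 = 1089;  Reach: 33^3 = 35937;  Edge: 33^3 = 35937
Total ground atoms: 1089 + 35937 + 35937 = 72963.

72963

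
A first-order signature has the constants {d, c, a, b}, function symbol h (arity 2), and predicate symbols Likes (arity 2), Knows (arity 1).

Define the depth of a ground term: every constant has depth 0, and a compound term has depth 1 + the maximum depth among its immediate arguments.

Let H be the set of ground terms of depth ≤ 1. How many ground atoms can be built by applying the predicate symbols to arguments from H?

420

First count ground terms of depth ≤ 1.
Let N_k count ground terms of depth at most k. Each non-constant term of depth ≤ k is some function symbol applied to depth-≤(k−1) arguments, giving N_k = 4 + N_{k-1}^2.
N_0 = 4
N_1 = 4 + 4^2 = 20
So |H| = 20.
A ground atom is a predicate applied to a tuple of terms from H, so the count is the sum over predicates of |H|^arity:
  Likes: 20^2 = 400;  Knows: 20
Total ground atoms: 400 + 20 = 420.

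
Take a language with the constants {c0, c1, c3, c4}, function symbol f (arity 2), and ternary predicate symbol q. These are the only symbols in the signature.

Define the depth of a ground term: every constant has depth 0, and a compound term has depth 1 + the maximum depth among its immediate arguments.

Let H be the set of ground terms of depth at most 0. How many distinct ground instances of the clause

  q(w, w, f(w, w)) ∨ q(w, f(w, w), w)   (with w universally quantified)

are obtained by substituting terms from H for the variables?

4

Ground terms of depth ≤ 0:
  Let N_k = |{terms of depth ≤ k}|. Then N_0 = 4 and N_k = 4 + N_{k-1}^2 for k ≥ 1 (one summand per function symbol, arity giving the exponent).
  N_0 = 4
  Explicitly: c0, c1, c3, c4.
So there are 4 ground terms available for substitution.
There is 1 variable to instantiate (w),  occurring in at least one literal, so different choices give different ground instances.
Number of ground instances = 4.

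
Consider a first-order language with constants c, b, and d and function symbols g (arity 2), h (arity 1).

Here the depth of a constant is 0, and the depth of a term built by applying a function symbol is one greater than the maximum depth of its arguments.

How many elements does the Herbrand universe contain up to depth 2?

Write N_k for the number of ground terms of depth ≤ k. A term of depth ≤ k is either a constant or a function symbol applied to arguments of depth ≤ k−1, so N_k = 3 + N_{k-1}^2 + N_{k-1}.
N_0 = 3
N_1 = 3 + 3^2 + 3 = 15
N_2 = 3 + 15^2 + 15 = 243

243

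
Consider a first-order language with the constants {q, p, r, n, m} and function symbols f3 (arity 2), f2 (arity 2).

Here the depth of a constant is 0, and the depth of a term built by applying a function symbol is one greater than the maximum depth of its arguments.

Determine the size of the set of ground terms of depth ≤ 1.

55

Let N_k count ground terms of depth at most k. Each non-constant term of depth ≤ k is some function symbol applied to depth-≤(k−1) arguments, giving N_k = 5 + N_{k-1}^2 + N_{k-1}^2.
N_0 = 5
N_1 = 5 + 5^2 + 5^2 = 55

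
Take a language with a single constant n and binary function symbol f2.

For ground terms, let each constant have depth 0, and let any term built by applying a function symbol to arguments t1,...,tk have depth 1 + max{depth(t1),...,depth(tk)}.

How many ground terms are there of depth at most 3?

Let N_k = |{terms of depth ≤ k}|. Then N_0 = 1 and N_k = 1 + N_{k-1}^2 for k ≥ 1 (one summand per function symbol, arity giving the exponent).
N_0 = 1
N_1 = 1 + 1^2 = 2
N_2 = 1 + 2^2 = 5
N_3 = 1 + 5^2 = 26

26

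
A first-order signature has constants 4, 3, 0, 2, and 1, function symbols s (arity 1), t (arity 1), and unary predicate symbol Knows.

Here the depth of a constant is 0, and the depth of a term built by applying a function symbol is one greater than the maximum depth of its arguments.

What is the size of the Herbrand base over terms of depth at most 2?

First count ground terms of depth ≤ 2.
Count level by level. With function symbols s/1, t/1, the terms of depth ≤ k are the 5 constants together with each function applied to depth-≤(k−1) tuples, so N_k = 5 + N_{k-1} + N_{k-1}.
N_0 = 5
N_1 = 5 + 5 + 5 = 15
N_2 = 5 + 15 + 15 = 35
So |H| = 35.
Ground atoms are formed by filling each argument slot of a predicate with a term from H, so an r-ary predicate gives |H|^r atoms:
  Knows: 35
Total ground atoms: 35.

35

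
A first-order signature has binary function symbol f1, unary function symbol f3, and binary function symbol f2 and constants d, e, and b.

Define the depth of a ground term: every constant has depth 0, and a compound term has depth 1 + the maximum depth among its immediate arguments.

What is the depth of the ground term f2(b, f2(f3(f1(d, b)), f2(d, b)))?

depth(f1(d, b)) = 1 + max(0, 0) = 1
depth(f3(f1(d, b))) = 1 + depth(f1(d, b)) = 1 + 1 = 2
depth(f2(d, b)) = 1 + max(0, 0) = 1
depth(f2(f3(f1(d, b)), f2(d, b))) = 1 + max(2, 1) = 3
depth(f2(b, f2(f3(f1(d, b)), f2(d, b)))) = 1 + max(0, 3) = 4

4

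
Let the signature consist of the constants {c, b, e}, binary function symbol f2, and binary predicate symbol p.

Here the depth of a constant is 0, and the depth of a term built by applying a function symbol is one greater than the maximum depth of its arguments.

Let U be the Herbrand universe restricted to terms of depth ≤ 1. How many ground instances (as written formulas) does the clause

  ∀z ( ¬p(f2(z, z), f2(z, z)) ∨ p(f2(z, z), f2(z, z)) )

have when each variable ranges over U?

12

Ground terms of depth ≤ 1:
  If N_k denotes the number of depth-≤k ground terms, the 3 constants give N_0 = 3, and each function symbol of arity r contributes N_{k-1}^r new terms at level k: N_k = 3 + N_{k-1}^2.
  N_0 = 3
  N_1 = 3 + 3^2 = 12
So there are 12 ground terms available for substitution.
The clause has 1 distinct variable (z), which appears in the body. In the free term algebra distinct substitutions yield syntactically distinct ground instances.
Number of ground instances = 12.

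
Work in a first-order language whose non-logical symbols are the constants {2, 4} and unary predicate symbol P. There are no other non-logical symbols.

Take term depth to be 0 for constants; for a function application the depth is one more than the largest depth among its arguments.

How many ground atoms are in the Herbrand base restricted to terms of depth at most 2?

2

First count ground terms of depth ≤ 2.
With no function symbols every ground term is a constant, so there are exactly 2 ground terms at every depth bound.
N_0 = 2
N_1 = 2
N_2 = 2
Explicitly: 2, 4.
So |H| = 2.
Ground atoms are formed by filling each argument slot of a predicate with a term from H, so an r-ary predicate gives |H|^r atoms:
  P: 2
Total ground atoms: 2.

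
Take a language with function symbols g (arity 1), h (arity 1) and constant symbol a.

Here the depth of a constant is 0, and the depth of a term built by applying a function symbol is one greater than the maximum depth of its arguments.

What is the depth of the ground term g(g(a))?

depth(g(a)) = 1 + depth(a) = 1 + 0 = 1
depth(g(g(a))) = 1 + depth(g(a)) = 1 + 1 = 2

2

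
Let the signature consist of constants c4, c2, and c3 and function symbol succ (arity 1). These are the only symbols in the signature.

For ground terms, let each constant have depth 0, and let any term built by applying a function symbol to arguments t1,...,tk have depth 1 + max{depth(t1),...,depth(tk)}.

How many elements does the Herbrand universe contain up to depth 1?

Count level by level. With function symbols succ/1, the terms of depth ≤ k are the 3 constants together with each function applied to depth-≤(k−1) tuples, so N_k = 3 + N_{k-1}.
N_0 = 3
N_1 = 3 + 3 = 6
Explicitly: c4, c2, c3, succ(c4), succ(c2), succ(c3).

6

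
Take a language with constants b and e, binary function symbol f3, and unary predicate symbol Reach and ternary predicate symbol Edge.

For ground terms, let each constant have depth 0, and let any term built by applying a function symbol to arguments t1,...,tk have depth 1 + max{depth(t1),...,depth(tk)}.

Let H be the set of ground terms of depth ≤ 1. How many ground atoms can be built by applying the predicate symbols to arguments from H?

First count ground terms of depth ≤ 1.
Count level by level. With function symbols f3/2, the terms of depth ≤ k are the 2 constants together with each function applied to depth-≤(k−1) tuples, so N_k = 2 + N_{k-1}^2.
N_0 = 2
N_1 = 2 + 2^2 = 6
Explicitly: b, e, f3(b, b), f3(b, e), f3(e, b), f3(e, e).
So |H| = 6.
For each predicate symbol, the number of ground atoms is |H| raised to its arity; summing:
  Reach: 6;  Edge: 6^3 = 216
Total ground atoms: 6 + 216 = 222.

222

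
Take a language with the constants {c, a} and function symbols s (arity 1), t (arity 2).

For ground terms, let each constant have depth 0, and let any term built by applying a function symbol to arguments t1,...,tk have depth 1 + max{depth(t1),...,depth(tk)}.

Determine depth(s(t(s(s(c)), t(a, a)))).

4

depth(s(c)) = 1 + depth(c) = 1 + 0 = 1
depth(s(s(c))) = 1 + depth(s(c)) = 1 + 1 = 2
depth(t(a, a)) = 1 + max(0, 0) = 1
depth(t(s(s(c)), t(a, a))) = 1 + max(2, 1) = 3
depth(s(t(s(s(c)), t(a, a)))) = 1 + depth(t(s(s(c)), t(a, a))) = 1 + 3 = 4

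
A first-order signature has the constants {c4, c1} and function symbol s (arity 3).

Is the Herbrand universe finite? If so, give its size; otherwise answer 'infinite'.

infinite

The signature has at least one function symbol (s, arity 3) and at least one constant (c4).
Iterating s gives infinitely many distinct ground terms: c4, s(c4, c4, c4), s(s(c4, c4, c4), s(c4, c4, c4), s(c4, c4, c4)), ...
So the Herbrand universe is infinite.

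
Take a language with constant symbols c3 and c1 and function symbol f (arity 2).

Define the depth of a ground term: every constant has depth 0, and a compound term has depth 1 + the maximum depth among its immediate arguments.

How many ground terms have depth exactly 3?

Count level by level. With function symbols f/2, the terms of depth ≤ k are the 2 constants together with each function applied to depth-≤(k−1) tuples, so N_k = 2 + N_{k-1}^2.
N_0 = 2
N_1 = 2 + 2^2 = 6
N_2 = 2 + 6^2 = 38
N_3 = 2 + 38^2 = 1446
Terms of depth exactly 3: N_3 − N_2 = 1446 − 38 = 1408.

1408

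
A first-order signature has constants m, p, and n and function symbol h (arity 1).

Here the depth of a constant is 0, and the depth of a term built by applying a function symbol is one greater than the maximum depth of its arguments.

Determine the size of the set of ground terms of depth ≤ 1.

6

Let N_k count ground terms of depth at most k. Each non-constant term of depth ≤ k is some function symbol applied to depth-≤(k−1) arguments, giving N_k = 3 + N_{k-1}.
N_0 = 3
N_1 = 3 + 3 = 6
Explicitly: m, p, n, h(m), h(p), h(n).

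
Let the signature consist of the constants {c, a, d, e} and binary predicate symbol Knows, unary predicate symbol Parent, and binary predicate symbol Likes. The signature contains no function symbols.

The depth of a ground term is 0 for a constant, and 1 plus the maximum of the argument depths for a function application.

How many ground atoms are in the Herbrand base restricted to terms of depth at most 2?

36

First count ground terms of depth ≤ 2.
With no function symbols every ground term is a constant, so there are exactly 4 ground terms at every depth bound.
N_0 = 4
N_1 = 4
N_2 = 4
Explicitly: c, a, d, e.
So |H| = 4.
A ground atom is a predicate applied to a tuple of terms from H, so the count is the sum over predicates of |H|^arity:
  Knows: 4^2 = 16;  Parent: 4;  Likes: 4^2 = 16
Total ground atoms: 16 + 4 + 16 = 36.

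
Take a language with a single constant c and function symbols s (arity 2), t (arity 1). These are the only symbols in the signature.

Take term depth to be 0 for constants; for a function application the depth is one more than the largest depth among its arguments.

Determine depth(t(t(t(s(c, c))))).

4

depth(s(c, c)) = 1 + max(0, 0) = 1
depth(t(s(c, c))) = 1 + depth(s(c, c)) = 1 + 1 = 2
depth(t(t(s(c, c)))) = 1 + depth(t(s(c, c))) = 1 + 2 = 3
depth(t(t(t(s(c, c))))) = 1 + depth(t(t(s(c, c)))) = 1 + 3 = 4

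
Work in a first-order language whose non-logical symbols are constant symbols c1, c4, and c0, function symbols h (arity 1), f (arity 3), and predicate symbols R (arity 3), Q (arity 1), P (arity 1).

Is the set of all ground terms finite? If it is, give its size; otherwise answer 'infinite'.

infinite

The signature has at least one function symbol (h, arity 1) and at least one constant (c1).
Iterating h gives infinitely many distinct ground terms: c1, h(c1), h(h(c1)), ...
So the Herbrand universe is infinite.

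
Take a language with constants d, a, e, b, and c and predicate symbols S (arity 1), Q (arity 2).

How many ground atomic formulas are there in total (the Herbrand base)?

With no function symbols, the Herbrand universe is just the 5 constants.
Ground atoms per predicate: S: 5, Q: 5^2 = 25.
Herbrand base size = 5 + 25 = 30.

30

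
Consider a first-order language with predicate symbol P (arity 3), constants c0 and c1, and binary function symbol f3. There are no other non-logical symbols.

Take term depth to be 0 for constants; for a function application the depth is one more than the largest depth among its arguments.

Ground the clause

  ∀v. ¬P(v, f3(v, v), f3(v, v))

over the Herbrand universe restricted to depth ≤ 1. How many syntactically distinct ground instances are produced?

Ground terms of depth ≤ 1:
  Count level by level. With function symbols f3/2, the terms of depth ≤ k are the 2 constants together with each function applied to depth-≤(k−1) tuples, so N_k = 2 + N_{k-1}^2.
  N_0 = 2
  N_1 = 2 + 2^2 = 6
So there are 6 ground terms available for substitution.
There is 1 variable to instantiate (v),  occurring in at least one literal, so different choices give different ground instances.
Number of ground instances = 6.

6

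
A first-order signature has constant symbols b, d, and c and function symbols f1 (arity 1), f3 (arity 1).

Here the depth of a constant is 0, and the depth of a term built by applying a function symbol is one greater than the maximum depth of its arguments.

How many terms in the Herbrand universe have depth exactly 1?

6

Write N_k for the number of ground terms of depth ≤ k. A term of depth ≤ k is either a constant or a function symbol applied to arguments of depth ≤ k−1, so N_k = 3 + N_{k-1} + N_{k-1}.
N_0 = 3
N_1 = 3 + 3 + 3 = 9
Terms of depth exactly 1: N_1 − N_0 = 9 − 3 = 6.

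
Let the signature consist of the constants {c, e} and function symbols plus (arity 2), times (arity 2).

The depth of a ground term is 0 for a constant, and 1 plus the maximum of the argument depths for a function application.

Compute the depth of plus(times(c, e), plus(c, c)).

2

depth(times(c, e)) = 1 + max(0, 0) = 1
depth(plus(c, c)) = 1 + max(0, 0) = 1
depth(plus(times(c, e), plus(c, c))) = 1 + max(1, 1) = 2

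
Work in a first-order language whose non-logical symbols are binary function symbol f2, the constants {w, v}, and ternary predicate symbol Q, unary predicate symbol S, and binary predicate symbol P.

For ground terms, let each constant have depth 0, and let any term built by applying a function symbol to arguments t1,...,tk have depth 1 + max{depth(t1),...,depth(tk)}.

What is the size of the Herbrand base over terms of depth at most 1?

258

First count ground terms of depth ≤ 1.
Write N_k for the number of ground terms of depth ≤ k. A term of depth ≤ k is either a constant or a function symbol applied to arguments of depth ≤ k−1, so N_k = 2 + N_{k-1}^2.
N_0 = 2
N_1 = 2 + 2^2 = 6
Explicitly: w, v, f2(w, w), f2(w, v), f2(v, w), f2(v, v).
So |H| = 6.
Ground atoms are formed by filling each argument slot of a predicate with a term from H, so an r-ary predicate gives |H|^r atoms:
  Q: 6^3 = 216;  S: 6;  P: 6^2 = 36
Total ground atoms: 216 + 6 + 36 = 258.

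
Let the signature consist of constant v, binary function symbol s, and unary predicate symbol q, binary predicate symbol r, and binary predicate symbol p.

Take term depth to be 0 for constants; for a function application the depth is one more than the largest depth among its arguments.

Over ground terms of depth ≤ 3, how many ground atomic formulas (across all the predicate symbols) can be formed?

1378

First count ground terms of depth ≤ 3.
Write N_k for the number of ground terms of depth ≤ k. A term of depth ≤ k is either a constant or a function symbol applied to arguments of depth ≤ k−1, so N_k = 1 + N_{k-1}^2.
N_0 = 1
N_1 = 1 + 1^2 = 2
N_2 = 1 + 2^2 = 5
N_3 = 1 + 5^2 = 26
So |H| = 26.
Each predicate of arity r yields |H|^r ground atoms (one per choice of an r-tuple from H):
  q: 26;  r: 26^2 = 676;  p: 26^2 = 676
Total ground atoms: 26 + 676 + 676 = 1378.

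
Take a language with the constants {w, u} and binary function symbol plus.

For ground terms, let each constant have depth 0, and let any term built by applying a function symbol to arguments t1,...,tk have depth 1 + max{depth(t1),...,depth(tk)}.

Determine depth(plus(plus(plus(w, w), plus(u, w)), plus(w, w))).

depth(plus(w, w)) = 1 + max(0, 0) = 1
depth(plus(u, w)) = 1 + max(0, 0) = 1
depth(plus(plus(w, w), plus(u, w))) = 1 + max(1, 1) = 2
depth(plus(plus(plus(w, w), plus(u, w)), plus(w, w))) = 1 + max(2, 1) = 3

3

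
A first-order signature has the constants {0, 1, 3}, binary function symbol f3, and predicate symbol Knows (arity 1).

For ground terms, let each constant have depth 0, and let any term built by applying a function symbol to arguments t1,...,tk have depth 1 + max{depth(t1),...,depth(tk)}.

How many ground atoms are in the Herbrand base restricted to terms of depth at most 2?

147

First count ground terms of depth ≤ 2.
Let N_k = |{terms of depth ≤ k}|. Then N_0 = 3 and N_k = 3 + N_{k-1}^2 for k ≥ 1 (one summand per function symbol, arity giving the exponent).
N_0 = 3
N_1 = 3 + 3^2 = 12
N_2 = 3 + 12^2 = 147
So |H| = 147.
For each predicate symbol, the number of ground atoms is |H| raised to its arity; summing:
  Knows: 147
Total ground atoms: 147.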